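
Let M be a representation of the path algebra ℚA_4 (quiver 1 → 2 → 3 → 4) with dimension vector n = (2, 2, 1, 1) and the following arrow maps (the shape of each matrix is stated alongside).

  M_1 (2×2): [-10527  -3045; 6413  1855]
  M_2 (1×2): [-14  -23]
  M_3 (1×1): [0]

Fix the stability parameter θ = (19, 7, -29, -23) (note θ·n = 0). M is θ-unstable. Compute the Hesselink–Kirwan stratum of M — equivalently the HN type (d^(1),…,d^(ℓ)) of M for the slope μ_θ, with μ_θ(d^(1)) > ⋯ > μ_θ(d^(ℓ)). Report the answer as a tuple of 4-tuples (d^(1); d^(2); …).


Barcode: M ≅ I[1,1], I[1,3], I[2,2], I[4,4]. HN layers by μ_θ (4 steps, strictly decreasing):
  μ^(1)=19; μ^(2)=7; μ^(3)=-1; μ^(4)=-23

((1, 0, 0, 0); (0, 1, 0, 0); (1, 1, 1, 0); (0, 0, 0, 1))


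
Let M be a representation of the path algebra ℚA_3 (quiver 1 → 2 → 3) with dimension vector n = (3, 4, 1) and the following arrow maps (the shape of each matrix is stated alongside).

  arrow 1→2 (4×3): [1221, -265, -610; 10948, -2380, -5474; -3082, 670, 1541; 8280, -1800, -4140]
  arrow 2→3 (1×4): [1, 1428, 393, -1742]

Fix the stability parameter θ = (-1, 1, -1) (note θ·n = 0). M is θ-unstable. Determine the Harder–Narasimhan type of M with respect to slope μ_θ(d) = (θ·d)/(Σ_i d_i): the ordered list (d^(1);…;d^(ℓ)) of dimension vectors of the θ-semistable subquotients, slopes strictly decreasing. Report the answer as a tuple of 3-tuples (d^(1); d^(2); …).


Via rank(M_{q-1}∘⋯∘M_p): M ≅ I[1,1], I[1,2], I[1,3], I[2,2]^2.
μ_θ-semistable layers: μ^(1)=1; μ^(2)=0; μ^(3)=-1

((0, 3, 0); (0, 1, 1); (3, 0, 0))


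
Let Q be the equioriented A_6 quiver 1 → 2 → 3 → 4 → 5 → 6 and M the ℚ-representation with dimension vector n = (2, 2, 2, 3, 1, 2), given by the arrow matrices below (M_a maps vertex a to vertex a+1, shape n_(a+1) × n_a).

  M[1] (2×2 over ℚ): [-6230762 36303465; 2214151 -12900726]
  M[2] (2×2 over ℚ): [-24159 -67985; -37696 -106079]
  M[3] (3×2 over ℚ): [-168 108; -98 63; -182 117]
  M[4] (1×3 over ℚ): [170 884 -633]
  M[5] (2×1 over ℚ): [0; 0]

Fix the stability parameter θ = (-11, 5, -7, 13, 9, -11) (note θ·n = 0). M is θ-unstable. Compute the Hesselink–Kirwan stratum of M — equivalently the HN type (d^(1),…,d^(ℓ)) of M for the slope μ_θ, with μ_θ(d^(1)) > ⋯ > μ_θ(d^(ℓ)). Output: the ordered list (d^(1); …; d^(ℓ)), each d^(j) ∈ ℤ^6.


Interval decomposition of M: I[1,3], I[1,5], I[4,4]^2, I[6,6]^2.
HN type (ℓ=4): μ^(1)=13; μ^(2)=11; μ^(3)=-1; μ^(4)=-11

((0, 0, 0, 2, 0, 0); (0, 0, 0, 1, 1, 0); (0, 2, 2, 0, 0, 0); (2, 0, 0, 0, 0, 2))


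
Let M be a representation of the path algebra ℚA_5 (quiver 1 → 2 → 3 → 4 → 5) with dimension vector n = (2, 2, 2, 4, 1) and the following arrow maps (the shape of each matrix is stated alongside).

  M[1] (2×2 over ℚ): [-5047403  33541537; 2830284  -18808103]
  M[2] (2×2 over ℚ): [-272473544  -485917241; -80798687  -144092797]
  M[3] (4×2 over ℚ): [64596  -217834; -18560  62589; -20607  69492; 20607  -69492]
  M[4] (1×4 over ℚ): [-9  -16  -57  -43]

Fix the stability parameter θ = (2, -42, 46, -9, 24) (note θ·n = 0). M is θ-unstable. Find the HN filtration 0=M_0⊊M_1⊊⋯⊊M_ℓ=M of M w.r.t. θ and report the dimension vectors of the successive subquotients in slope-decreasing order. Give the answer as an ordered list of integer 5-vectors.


Barcode: M ≅ I[1,4], I[1,5], I[4,4]^2. HN layers by μ_θ (4 steps, strictly decreasing):
  μ^(1)=24; μ^(2)=37/2; μ^(3)=-9; μ^(4)=-20

((0, 0, 0, 0, 1); (0, 0, 2, 2, 0); (0, 0, 0, 2, 0); (2, 2, 0, 0, 0))


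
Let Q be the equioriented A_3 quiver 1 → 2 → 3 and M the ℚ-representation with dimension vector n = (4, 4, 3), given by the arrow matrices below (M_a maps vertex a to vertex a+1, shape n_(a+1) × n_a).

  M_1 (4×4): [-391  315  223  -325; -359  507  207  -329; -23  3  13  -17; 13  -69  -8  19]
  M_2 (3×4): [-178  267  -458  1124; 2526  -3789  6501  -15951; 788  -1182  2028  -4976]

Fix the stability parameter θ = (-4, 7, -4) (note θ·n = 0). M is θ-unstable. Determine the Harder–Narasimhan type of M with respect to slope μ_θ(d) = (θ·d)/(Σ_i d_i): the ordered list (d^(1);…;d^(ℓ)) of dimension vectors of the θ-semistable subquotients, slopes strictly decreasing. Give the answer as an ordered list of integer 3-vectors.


Barcode: M ≅ I[1,1], I[1,2], I[1,3]^2, I[2,2], I[3,3]. HN layers by μ_θ (3 steps, strictly decreasing):
  μ^(1)=7; μ^(2)=3/2; μ^(3)=-4

((0, 2, 0); (0, 2, 2); (4, 0, 1))


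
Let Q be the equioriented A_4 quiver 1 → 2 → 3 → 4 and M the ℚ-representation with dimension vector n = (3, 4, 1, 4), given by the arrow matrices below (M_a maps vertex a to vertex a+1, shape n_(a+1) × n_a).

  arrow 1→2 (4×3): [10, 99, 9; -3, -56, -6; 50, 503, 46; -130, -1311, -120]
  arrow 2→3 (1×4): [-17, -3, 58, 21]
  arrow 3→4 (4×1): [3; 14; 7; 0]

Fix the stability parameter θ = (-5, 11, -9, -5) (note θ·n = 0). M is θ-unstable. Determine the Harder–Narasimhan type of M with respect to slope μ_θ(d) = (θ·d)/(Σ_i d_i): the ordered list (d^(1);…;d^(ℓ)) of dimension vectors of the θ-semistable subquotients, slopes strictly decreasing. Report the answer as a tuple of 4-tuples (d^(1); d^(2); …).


Interval decomposition of M: I[1,2]^2, I[1,4], I[2,2], I[4,4]^3.
HN type (ℓ=3): μ^(1)=11; μ^(2)=-1; μ^(3)=-5

((0, 3, 0, 0); (0, 1, 1, 1); (3, 0, 0, 3))


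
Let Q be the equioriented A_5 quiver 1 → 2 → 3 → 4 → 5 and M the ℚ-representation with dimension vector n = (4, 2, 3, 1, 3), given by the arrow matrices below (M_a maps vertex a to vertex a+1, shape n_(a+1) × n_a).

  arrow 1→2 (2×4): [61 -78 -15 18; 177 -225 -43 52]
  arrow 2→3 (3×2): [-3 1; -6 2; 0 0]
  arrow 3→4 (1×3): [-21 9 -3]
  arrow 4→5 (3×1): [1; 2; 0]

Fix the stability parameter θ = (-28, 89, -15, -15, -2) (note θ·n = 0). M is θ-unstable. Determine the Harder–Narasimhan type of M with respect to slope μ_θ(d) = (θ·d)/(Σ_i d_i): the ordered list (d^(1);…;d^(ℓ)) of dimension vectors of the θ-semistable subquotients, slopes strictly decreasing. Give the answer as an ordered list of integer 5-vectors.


Via rank(M_{q-1}∘⋯∘M_p): M ≅ I[1,1]^2, I[1,2], I[1,5], I[3,3]^2, I[5,5]^2.
μ_θ-semistable layers: μ^(1)=89; μ^(2)=57/4; μ^(3)=-2; μ^(4)=-15; μ^(5)=-28

((0, 1, 0, 0, 0); (0, 1, 1, 1, 1); (0, 0, 0, 0, 2); (0, 0, 2, 0, 0); (4, 0, 0, 0, 0))


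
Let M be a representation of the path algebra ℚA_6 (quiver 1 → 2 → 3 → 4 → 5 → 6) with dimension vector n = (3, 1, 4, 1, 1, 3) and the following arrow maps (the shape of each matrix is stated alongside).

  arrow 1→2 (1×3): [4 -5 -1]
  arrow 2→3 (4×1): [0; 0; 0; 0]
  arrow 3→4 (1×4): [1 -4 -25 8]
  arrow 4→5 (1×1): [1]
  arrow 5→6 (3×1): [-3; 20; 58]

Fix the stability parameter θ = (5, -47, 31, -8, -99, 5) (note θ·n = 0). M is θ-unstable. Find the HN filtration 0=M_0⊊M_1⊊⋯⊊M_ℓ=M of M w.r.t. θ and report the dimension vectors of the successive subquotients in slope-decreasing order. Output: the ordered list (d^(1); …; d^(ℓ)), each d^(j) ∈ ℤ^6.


Barcode: M ≅ I[1,1]^2, I[1,2], I[3,3]^3, I[3,6], I[6,6]^2. HN layers by μ_θ (4 steps, strictly decreasing):
  μ^(1)=31; μ^(2)=5; μ^(3)=-21; μ^(4)=-76/3

((0, 0, 3, 0, 0, 0); (2, 0, 0, 0, 0, 3); (1, 1, 0, 0, 0, 0); (0, 0, 1, 1, 1, 0))


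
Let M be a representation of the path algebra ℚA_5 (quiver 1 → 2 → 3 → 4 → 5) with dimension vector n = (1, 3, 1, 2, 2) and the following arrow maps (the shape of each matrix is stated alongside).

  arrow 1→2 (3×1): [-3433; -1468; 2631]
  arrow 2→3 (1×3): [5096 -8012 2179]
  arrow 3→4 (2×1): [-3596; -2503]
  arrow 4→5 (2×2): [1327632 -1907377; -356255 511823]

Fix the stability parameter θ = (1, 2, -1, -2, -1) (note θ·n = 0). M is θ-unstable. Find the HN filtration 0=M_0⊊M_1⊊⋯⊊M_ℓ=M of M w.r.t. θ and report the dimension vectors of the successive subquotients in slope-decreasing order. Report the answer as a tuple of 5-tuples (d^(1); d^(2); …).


Via rank(M_{q-1}∘⋯∘M_p): M ≅ I[1,5], I[2,2]^2, I[4,5].
μ_θ-semistable layers: μ^(1)=2; μ^(2)=-1/5; μ^(3)=-1; μ^(4)=-2

((0, 2, 0, 0, 0); (1, 1, 1, 1, 1); (0, 0, 0, 0, 1); (0, 0, 0, 1, 0))


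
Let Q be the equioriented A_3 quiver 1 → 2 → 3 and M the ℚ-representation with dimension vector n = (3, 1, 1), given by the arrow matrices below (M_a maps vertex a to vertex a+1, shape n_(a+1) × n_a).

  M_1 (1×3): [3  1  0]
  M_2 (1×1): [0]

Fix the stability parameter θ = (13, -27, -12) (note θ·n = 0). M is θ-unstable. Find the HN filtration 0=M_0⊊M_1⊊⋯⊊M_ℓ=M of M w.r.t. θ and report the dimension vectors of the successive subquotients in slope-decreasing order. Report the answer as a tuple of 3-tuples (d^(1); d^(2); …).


Interval decomposition of M: I[1,1]^2, I[1,2], I[3,3].
HN type (ℓ=3): μ^(1)=13; μ^(2)=-7; μ^(3)=-12

((2, 0, 0); (1, 1, 0); (0, 0, 1))


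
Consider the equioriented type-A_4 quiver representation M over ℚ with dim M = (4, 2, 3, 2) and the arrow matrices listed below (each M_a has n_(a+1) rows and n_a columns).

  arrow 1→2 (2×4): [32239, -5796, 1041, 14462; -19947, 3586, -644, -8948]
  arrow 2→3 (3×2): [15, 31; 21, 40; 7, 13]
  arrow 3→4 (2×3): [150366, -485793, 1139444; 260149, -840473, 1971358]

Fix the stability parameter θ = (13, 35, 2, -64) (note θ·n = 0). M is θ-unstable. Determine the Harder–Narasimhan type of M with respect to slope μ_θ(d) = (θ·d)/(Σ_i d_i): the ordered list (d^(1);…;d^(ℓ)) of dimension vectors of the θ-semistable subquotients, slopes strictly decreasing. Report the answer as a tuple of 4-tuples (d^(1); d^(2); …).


Barcode: M ≅ I[1,1]^2, I[1,4]^2, I[3,3]. HN layers by μ_θ (3 steps, strictly decreasing):
  μ^(1)=13; μ^(2)=2; μ^(3)=-7/2

((2, 0, 0, 0); (0, 0, 1, 0); (2, 2, 2, 2))


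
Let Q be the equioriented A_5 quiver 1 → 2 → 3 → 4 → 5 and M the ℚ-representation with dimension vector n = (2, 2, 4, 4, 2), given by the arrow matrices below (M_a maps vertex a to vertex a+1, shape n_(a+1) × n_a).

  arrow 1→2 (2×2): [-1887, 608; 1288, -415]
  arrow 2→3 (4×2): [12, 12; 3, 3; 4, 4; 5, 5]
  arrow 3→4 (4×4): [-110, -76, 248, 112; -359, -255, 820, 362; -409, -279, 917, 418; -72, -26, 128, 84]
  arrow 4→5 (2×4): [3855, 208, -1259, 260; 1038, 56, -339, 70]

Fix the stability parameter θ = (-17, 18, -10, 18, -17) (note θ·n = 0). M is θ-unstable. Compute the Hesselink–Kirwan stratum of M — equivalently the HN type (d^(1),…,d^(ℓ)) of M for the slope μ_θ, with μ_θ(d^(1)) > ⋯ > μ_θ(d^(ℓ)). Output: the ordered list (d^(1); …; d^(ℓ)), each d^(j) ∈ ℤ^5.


Via rank(M_{q-1}∘⋯∘M_p): M ≅ I[1,2], I[1,5], I[3,3], I[3,4], I[3,5], I[4,4].
μ_θ-semistable layers: μ^(1)=18; μ^(2)=9/4; μ^(3)=1/2; μ^(4)=-10; μ^(5)=-17

((0, 1, 0, 2, 0); (0, 1, 1, 1, 1); (0, 0, 0, 1, 1); (0, 0, 3, 0, 0); (2, 0, 0, 0, 0))


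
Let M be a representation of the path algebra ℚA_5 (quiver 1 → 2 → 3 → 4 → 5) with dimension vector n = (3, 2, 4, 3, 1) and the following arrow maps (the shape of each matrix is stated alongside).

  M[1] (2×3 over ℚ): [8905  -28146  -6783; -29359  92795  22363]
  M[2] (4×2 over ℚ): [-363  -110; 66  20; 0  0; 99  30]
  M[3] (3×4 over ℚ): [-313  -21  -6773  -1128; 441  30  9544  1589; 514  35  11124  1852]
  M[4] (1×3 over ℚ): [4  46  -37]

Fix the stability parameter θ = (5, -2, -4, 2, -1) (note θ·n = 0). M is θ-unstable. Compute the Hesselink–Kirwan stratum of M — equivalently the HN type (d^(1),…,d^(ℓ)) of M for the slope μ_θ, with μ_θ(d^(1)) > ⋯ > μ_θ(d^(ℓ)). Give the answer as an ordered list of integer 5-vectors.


Barcode: M ≅ I[1,1], I[1,2], I[1,4], I[3,3], I[3,4], I[3,5]. HN layers by μ_θ (6 steps, strictly decreasing):
  μ^(1)=5; μ^(2)=2; μ^(3)=3/2; μ^(4)=1/2; μ^(5)=-1/3; μ^(6)=-4

((1, 0, 0, 0, 0); (0, 0, 0, 2, 0); (1, 1, 0, 0, 0); (0, 0, 0, 1, 1); (1, 1, 1, 0, 0); (0, 0, 3, 0, 0))


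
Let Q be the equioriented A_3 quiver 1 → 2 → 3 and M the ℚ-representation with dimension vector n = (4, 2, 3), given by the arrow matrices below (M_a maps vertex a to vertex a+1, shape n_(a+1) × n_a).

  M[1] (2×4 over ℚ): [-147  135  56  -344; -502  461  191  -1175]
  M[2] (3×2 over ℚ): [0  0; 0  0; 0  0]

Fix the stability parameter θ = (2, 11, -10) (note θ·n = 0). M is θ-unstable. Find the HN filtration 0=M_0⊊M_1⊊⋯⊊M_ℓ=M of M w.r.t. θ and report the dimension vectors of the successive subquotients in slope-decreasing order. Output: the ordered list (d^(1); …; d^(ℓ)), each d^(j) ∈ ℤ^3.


Barcode: M ≅ I[1,1]^2, I[1,2]^2, I[3,3]^3. HN layers by μ_θ (3 steps, strictly decreasing):
  μ^(1)=11; μ^(2)=2; μ^(3)=-10

((0, 2, 0); (4, 0, 0); (0, 0, 3))


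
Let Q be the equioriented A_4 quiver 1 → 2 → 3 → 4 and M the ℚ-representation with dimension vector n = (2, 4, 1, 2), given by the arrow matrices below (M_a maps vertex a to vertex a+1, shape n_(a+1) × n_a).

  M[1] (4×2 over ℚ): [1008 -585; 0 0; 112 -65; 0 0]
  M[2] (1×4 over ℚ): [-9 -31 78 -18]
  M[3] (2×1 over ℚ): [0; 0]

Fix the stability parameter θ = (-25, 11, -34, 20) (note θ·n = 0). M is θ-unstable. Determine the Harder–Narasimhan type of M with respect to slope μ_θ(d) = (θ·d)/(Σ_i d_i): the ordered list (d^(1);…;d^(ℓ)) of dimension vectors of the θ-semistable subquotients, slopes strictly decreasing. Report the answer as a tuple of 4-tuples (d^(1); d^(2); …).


Barcode: M ≅ I[1,1], I[1,3], I[2,2]^3, I[4,4]^2. HN layers by μ_θ (4 steps, strictly decreasing):
  μ^(1)=20; μ^(2)=11; μ^(3)=-23/2; μ^(4)=-25

((0, 0, 0, 2); (0, 3, 0, 0); (0, 1, 1, 0); (2, 0, 0, 0))


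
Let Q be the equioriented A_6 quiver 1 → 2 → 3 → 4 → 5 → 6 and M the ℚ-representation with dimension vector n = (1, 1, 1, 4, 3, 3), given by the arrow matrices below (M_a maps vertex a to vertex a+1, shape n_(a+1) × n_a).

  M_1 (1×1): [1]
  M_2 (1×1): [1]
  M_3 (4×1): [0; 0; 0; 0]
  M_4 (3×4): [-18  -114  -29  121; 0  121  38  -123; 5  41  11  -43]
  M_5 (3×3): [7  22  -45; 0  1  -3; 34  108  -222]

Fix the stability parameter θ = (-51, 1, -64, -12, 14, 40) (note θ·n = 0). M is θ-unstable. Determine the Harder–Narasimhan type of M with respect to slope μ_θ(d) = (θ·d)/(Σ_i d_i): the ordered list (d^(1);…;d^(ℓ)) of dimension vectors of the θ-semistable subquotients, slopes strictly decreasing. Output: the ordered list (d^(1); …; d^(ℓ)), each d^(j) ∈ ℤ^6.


Via rank(M_{q-1}∘⋯∘M_p): M ≅ I[1,3], I[4,4], I[4,5], I[4,6]^2, I[6,6].
μ_θ-semistable layers: μ^(1)=40; μ^(2)=14; μ^(3)=-12; μ^(4)=-63/2; μ^(5)=-51

((0, 0, 0, 0, 0, 3); (0, 0, 0, 0, 3, 0); (0, 0, 0, 4, 0, 0); (0, 1, 1, 0, 0, 0); (1, 0, 0, 0, 0, 0))


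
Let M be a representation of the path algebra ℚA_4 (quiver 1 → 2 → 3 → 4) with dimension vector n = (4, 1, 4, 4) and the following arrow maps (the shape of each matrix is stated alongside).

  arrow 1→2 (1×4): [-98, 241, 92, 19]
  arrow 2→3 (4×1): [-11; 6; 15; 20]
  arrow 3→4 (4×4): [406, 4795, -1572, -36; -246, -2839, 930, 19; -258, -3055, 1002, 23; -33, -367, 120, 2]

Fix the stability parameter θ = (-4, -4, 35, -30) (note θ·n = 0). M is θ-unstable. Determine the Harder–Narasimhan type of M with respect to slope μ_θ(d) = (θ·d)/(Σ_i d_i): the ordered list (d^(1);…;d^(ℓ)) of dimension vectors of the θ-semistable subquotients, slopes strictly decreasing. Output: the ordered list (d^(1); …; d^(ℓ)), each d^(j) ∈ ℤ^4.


Via rank(M_{q-1}∘⋯∘M_p): M ≅ I[1,1]^3, I[1,4], I[3,3], I[3,4]^2, I[4,4].
μ_θ-semistable layers: μ^(1)=35; μ^(2)=5/2; μ^(3)=-4; μ^(4)=-30

((0, 0, 1, 0); (0, 0, 3, 3); (4, 1, 0, 0); (0, 0, 0, 1))


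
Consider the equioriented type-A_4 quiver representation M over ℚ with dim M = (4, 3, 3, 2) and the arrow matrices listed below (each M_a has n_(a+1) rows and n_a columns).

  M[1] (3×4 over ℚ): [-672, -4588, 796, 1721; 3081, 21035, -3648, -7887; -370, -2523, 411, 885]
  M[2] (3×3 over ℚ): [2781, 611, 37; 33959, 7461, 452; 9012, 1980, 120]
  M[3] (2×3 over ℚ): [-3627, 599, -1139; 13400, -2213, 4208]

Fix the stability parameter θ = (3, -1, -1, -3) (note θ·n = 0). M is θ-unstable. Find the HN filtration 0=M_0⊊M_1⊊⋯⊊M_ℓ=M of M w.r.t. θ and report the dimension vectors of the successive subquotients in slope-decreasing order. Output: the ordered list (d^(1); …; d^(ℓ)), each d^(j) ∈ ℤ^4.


Via rank(M_{q-1}∘⋯∘M_p): M ≅ I[1,1], I[1,2], I[1,4]^2, I[3,3].
μ_θ-semistable layers: μ^(1)=3; μ^(2)=1; μ^(3)=-1/2; μ^(4)=-1

((1, 0, 0, 0); (1, 1, 0, 0); (2, 2, 2, 2); (0, 0, 1, 0))


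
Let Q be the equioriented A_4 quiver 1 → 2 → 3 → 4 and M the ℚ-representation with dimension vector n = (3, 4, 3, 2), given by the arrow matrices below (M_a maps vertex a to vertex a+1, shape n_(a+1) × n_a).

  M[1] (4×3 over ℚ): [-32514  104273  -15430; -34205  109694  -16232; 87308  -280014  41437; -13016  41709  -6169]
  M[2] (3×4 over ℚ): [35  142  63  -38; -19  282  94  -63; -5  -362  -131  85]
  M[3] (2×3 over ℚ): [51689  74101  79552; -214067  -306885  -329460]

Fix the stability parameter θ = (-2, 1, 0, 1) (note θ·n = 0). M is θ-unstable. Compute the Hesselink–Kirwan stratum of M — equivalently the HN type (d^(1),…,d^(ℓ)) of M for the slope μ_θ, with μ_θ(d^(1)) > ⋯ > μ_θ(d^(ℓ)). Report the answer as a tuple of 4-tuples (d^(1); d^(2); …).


Interval decomposition of M: I[1,2], I[1,4]^2, I[2,3].
HN type (ℓ=3): μ^(1)=1; μ^(2)=1/2; μ^(3)=-2

((0, 1, 0, 2); (0, 3, 3, 0); (3, 0, 0, 0))


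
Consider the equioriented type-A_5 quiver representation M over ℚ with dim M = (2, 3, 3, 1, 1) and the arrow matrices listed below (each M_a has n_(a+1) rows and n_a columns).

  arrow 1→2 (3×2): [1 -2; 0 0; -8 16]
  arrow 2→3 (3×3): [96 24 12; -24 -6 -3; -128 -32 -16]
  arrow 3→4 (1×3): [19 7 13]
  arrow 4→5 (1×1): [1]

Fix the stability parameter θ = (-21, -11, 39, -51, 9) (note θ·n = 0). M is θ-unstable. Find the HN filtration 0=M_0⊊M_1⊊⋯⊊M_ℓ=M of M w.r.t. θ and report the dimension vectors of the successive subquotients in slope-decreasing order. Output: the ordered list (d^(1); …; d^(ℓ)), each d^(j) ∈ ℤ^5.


Via rank(M_{q-1}∘⋯∘M_p): M ≅ I[1,1], I[1,2], I[2,2], I[2,5], I[3,3]^2.
μ_θ-semistable layers: μ^(1)=39; μ^(2)=9; μ^(3)=-6; μ^(4)=-11; μ^(5)=-21

((0, 0, 2, 0, 0); (0, 0, 0, 0, 1); (0, 0, 1, 1, 0); (0, 3, 0, 0, 0); (2, 0, 0, 0, 0))


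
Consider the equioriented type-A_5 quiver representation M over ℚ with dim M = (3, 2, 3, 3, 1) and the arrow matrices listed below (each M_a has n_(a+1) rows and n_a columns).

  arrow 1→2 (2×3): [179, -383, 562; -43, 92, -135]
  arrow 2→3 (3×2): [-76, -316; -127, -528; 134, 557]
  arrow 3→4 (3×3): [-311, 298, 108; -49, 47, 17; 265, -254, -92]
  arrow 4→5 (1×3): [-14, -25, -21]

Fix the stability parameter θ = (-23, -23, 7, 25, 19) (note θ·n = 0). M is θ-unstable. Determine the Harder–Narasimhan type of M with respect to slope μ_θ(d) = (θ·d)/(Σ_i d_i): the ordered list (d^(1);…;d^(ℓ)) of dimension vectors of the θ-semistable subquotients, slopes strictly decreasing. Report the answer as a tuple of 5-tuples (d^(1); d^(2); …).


Interval decomposition of M: I[1,1], I[1,4], I[1,5], I[3,3], I[4,4].
HN type (ℓ=4): μ^(1)=25; μ^(2)=22; μ^(3)=7; μ^(4)=-23

((0, 0, 0, 2, 0); (0, 0, 0, 1, 1); (0, 0, 3, 0, 0); (3, 2, 0, 0, 0))


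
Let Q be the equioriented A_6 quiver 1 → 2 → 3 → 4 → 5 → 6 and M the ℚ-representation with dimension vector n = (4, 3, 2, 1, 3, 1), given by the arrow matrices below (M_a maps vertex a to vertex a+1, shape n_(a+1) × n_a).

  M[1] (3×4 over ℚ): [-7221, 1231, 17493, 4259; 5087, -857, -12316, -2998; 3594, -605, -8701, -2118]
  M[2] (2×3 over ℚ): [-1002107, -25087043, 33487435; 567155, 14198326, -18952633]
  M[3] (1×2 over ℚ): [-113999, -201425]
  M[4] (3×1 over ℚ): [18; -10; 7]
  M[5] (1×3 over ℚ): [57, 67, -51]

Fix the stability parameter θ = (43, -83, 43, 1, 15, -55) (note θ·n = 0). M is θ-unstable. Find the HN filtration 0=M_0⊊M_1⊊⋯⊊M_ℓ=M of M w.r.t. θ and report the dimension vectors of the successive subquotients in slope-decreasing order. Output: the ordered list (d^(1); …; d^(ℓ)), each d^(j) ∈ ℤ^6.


Via rank(M_{q-1}∘⋯∘M_p): M ≅ I[1,1], I[1,2], I[1,3], I[1,6], I[5,5]^2.
μ_θ-semistable layers: μ^(1)=43; μ^(2)=15; μ^(3)=1; μ^(4)=-20

((1, 0, 1, 0, 0, 0); (0, 0, 0, 0, 2, 0); (0, 0, 1, 1, 1, 1); (3, 3, 0, 0, 0, 0))


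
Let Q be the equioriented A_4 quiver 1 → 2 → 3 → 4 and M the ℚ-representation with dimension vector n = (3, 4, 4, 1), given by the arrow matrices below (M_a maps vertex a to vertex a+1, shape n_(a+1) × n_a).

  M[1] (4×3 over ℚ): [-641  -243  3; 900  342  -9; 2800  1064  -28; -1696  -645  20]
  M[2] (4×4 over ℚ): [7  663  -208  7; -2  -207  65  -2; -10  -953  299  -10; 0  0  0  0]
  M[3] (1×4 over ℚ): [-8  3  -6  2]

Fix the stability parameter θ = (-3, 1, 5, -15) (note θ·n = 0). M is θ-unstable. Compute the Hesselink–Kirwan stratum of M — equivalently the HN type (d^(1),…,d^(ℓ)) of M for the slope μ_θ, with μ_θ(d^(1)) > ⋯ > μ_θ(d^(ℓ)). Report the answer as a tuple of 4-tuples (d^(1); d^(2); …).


Via rank(M_{q-1}∘⋯∘M_p): M ≅ I[1,2], I[1,3], I[1,4], I[2,2], I[3,3]^2.
μ_θ-semistable layers: μ^(1)=5; μ^(2)=1; μ^(3)=-3

((0, 0, 3, 0); (0, 3, 0, 0); (3, 1, 1, 1))


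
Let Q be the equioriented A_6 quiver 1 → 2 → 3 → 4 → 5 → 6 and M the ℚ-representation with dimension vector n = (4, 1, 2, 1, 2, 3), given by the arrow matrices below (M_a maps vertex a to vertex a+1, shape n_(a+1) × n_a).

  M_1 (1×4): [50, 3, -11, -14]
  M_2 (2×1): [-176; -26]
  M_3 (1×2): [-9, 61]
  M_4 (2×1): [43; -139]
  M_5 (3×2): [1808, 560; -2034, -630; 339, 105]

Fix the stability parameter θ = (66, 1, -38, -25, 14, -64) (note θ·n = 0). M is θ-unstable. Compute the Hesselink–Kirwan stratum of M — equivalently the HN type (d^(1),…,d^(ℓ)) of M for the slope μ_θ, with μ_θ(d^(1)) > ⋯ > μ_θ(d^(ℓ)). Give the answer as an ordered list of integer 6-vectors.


Interval decomposition of M: I[1,1]^3, I[1,6], I[3,3], I[5,5], I[6,6]^2.
HN type (ℓ=5): μ^(1)=66; μ^(2)=14; μ^(3)=-23/3; μ^(4)=-38; μ^(5)=-64

((3, 0, 0, 0, 0, 0); (0, 0, 0, 0, 1, 0); (1, 1, 1, 1, 1, 1); (0, 0, 1, 0, 0, 0); (0, 0, 0, 0, 0, 2))


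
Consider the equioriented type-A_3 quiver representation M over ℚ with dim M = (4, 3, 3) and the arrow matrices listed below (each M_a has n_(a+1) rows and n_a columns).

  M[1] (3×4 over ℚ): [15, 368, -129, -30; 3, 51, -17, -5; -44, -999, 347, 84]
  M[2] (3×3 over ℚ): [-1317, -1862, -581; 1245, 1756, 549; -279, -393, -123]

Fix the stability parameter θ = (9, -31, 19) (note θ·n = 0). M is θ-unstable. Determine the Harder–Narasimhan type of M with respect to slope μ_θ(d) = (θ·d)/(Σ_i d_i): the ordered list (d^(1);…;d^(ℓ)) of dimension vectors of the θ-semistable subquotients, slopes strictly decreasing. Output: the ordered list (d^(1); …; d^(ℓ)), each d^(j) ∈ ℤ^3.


Via rank(M_{q-1}∘⋯∘M_p): M ≅ I[1,1], I[1,2], I[1,3]^2, I[3,3].
μ_θ-semistable layers: μ^(1)=19; μ^(2)=9; μ^(3)=-11

((0, 0, 3); (1, 0, 0); (3, 3, 0))


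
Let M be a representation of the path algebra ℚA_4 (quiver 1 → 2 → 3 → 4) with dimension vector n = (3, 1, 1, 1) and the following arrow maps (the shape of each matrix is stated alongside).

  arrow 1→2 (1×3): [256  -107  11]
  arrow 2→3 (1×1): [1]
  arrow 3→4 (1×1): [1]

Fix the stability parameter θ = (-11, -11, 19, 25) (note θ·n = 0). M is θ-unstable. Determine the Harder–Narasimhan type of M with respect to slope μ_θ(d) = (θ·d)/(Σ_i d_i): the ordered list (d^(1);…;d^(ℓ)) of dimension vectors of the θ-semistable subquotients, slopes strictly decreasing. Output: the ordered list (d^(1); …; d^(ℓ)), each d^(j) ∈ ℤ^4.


Via rank(M_{q-1}∘⋯∘M_p): M ≅ I[1,1]^2, I[1,4].
μ_θ-semistable layers: μ^(1)=25; μ^(2)=19; μ^(3)=-11

((0, 0, 0, 1); (0, 0, 1, 0); (3, 1, 0, 0))


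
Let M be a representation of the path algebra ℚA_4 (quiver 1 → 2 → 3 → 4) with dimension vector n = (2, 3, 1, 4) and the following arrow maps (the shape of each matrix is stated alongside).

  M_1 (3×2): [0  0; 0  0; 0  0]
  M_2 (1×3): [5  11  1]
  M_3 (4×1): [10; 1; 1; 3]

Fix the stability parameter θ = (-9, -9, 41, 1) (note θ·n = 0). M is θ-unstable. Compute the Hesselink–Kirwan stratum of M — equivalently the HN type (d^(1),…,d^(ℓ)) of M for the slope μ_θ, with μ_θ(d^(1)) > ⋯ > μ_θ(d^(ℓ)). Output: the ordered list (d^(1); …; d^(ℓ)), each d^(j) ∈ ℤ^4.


Interval decomposition of M: I[1,1]^2, I[2,2]^2, I[2,4], I[4,4]^3.
HN type (ℓ=3): μ^(1)=21; μ^(2)=1; μ^(3)=-9

((0, 0, 1, 1); (0, 0, 0, 3); (2, 3, 0, 0))


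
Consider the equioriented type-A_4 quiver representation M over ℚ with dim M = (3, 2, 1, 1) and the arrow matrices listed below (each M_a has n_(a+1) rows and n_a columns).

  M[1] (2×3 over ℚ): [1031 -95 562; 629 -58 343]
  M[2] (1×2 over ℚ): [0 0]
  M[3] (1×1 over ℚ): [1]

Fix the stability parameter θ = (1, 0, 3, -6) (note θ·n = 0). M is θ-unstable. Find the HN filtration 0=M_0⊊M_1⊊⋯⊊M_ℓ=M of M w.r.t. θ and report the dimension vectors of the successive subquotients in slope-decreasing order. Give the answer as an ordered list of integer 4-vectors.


Interval decomposition of M: I[1,1], I[1,2]^2, I[3,4].
HN type (ℓ=3): μ^(1)=1; μ^(2)=1/2; μ^(3)=-3/2

((1, 0, 0, 0); (2, 2, 0, 0); (0, 0, 1, 1))


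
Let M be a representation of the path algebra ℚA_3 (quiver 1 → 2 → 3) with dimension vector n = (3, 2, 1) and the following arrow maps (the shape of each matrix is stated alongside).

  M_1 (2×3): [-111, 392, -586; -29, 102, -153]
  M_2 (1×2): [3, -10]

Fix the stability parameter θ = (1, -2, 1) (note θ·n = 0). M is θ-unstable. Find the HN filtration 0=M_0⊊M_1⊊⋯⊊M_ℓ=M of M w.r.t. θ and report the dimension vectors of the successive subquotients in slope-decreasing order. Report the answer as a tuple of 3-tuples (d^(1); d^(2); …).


Via rank(M_{q-1}∘⋯∘M_p): M ≅ I[1,1], I[1,2], I[1,3].
μ_θ-semistable layers: μ^(1)=1; μ^(2)=-1/2

((1, 0, 1); (2, 2, 0))


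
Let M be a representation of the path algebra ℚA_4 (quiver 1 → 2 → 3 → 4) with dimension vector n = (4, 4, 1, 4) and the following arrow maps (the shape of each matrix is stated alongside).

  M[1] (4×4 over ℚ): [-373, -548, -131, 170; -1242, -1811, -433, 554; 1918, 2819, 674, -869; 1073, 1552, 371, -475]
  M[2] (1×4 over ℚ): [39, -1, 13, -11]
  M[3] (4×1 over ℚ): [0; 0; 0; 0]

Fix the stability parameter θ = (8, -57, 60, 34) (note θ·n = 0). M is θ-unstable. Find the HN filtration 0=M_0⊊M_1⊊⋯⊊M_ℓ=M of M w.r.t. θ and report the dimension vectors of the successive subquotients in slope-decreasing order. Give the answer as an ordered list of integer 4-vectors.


Via rank(M_{q-1}∘⋯∘M_p): M ≅ I[1,2]^3, I[1,3], I[4,4]^4.
μ_θ-semistable layers: μ^(1)=60; μ^(2)=34; μ^(3)=-49/2

((0, 0, 1, 0); (0, 0, 0, 4); (4, 4, 0, 0))


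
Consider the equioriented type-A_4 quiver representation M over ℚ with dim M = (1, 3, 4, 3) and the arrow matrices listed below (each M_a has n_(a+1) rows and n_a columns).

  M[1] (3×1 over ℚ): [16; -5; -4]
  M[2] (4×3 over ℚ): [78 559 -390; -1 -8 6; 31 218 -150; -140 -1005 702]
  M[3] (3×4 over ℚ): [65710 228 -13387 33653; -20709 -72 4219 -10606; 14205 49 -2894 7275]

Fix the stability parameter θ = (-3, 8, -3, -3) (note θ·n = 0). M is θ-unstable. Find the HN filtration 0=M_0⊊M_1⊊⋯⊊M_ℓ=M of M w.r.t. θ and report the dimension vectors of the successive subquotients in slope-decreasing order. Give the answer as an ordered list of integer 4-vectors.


Interval decomposition of M: I[1,4], I[2,2], I[2,4], I[3,3], I[3,4].
HN type (ℓ=3): μ^(1)=8; μ^(2)=2/3; μ^(3)=-3

((0, 1, 0, 0); (0, 2, 2, 2); (1, 0, 2, 1))


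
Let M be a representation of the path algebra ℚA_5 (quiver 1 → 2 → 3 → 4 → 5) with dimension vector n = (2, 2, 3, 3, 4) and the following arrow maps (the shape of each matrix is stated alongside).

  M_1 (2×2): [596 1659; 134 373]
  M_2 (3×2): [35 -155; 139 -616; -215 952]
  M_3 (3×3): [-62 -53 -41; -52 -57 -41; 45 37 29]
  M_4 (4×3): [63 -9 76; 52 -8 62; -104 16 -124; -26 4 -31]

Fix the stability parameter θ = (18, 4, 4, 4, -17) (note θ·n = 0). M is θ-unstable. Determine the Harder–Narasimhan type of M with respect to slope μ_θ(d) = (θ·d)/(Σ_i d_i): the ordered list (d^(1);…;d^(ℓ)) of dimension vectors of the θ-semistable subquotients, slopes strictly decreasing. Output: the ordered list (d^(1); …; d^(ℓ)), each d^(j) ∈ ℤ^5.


Interval decomposition of M: I[1,5]^2, I[3,4], I[5,5]^2.
HN type (ℓ=3): μ^(1)=4; μ^(2)=13/5; μ^(3)=-17

((0, 0, 1, 1, 0); (2, 2, 2, 2, 2); (0, 0, 0, 0, 2))


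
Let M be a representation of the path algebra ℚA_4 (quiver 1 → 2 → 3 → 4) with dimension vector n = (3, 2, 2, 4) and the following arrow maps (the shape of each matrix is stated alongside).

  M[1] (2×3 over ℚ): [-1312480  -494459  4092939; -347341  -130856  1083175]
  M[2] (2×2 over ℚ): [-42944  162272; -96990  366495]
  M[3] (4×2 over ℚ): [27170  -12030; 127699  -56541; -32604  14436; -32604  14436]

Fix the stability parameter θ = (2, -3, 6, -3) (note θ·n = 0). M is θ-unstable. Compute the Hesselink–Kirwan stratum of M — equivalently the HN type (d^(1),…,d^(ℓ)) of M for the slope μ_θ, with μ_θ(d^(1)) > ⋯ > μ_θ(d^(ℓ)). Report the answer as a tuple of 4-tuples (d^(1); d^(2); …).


Barcode: M ≅ I[1,1], I[1,2], I[1,4], I[3,3], I[4,4]^3. HN layers by μ_θ (5 steps, strictly decreasing):
  μ^(1)=6; μ^(2)=2; μ^(3)=3/2; μ^(4)=-1/2; μ^(5)=-3

((0, 0, 1, 0); (1, 0, 0, 0); (0, 0, 1, 1); (2, 2, 0, 0); (0, 0, 0, 3))


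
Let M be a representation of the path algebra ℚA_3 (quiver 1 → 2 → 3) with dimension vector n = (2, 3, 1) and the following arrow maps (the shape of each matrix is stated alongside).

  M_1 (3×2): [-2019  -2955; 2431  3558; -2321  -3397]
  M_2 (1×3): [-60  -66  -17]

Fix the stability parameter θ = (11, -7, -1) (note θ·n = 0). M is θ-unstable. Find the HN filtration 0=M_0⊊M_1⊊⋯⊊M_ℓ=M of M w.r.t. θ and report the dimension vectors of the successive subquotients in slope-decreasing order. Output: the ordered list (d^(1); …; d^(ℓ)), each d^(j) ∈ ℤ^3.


Via rank(M_{q-1}∘⋯∘M_p): M ≅ I[1,2], I[1,3], I[2,2].
μ_θ-semistable layers: μ^(1)=2; μ^(2)=1; μ^(3)=-7

((1, 1, 0); (1, 1, 1); (0, 1, 0))


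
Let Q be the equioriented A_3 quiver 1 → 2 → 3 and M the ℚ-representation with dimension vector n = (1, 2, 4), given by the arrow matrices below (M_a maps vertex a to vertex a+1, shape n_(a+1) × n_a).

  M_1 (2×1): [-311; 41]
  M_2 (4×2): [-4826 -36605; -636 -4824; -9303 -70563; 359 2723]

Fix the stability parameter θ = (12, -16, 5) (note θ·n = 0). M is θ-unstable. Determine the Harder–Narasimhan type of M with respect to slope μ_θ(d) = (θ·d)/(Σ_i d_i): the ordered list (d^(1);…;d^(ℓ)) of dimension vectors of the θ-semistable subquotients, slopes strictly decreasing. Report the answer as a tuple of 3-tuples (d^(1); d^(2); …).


Interval decomposition of M: I[1,3], I[2,3], I[3,3]^2.
HN type (ℓ=3): μ^(1)=5; μ^(2)=-2; μ^(3)=-16

((0, 0, 4); (1, 1, 0); (0, 1, 0))


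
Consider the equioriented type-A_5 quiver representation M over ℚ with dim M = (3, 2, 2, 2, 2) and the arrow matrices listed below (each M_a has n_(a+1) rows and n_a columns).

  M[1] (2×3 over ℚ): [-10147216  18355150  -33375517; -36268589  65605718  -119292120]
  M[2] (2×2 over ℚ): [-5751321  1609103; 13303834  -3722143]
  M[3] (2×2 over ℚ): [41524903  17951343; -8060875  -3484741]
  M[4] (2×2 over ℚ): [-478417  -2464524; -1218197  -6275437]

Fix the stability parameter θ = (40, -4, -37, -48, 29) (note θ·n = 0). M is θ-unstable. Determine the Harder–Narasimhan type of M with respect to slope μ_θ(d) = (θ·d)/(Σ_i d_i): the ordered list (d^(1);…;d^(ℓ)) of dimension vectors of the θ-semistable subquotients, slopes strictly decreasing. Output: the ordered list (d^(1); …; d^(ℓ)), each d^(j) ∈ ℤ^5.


Barcode: M ≅ I[1,1], I[1,5]^2. HN layers by μ_θ (3 steps, strictly decreasing):
  μ^(1)=40; μ^(2)=29; μ^(3)=-49/4

((1, 0, 0, 0, 0); (0, 0, 0, 0, 2); (2, 2, 2, 2, 0))


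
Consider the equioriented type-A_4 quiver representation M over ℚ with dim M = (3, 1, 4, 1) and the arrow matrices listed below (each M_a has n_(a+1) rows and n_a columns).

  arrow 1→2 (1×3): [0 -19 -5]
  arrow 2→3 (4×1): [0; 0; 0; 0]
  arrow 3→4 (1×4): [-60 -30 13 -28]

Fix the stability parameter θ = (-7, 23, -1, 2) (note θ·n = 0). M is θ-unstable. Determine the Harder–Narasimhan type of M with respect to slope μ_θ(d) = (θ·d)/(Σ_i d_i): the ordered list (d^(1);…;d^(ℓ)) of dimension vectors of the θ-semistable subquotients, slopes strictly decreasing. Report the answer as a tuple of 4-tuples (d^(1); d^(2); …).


Interval decomposition of M: I[1,1]^2, I[1,2], I[3,3]^3, I[3,4].
HN type (ℓ=4): μ^(1)=23; μ^(2)=2; μ^(3)=-1; μ^(4)=-7

((0, 1, 0, 0); (0, 0, 0, 1); (0, 0, 4, 0); (3, 0, 0, 0))


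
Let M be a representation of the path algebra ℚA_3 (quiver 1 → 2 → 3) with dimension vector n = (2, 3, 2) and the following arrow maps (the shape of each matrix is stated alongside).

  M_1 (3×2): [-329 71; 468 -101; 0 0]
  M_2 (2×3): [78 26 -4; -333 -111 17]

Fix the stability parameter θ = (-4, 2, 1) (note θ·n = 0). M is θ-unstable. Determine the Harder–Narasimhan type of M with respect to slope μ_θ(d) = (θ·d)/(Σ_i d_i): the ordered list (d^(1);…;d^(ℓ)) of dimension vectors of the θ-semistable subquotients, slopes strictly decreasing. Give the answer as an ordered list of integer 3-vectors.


Interval decomposition of M: I[1,2], I[1,3], I[2,3].
HN type (ℓ=3): μ^(1)=2; μ^(2)=3/2; μ^(3)=-4

((0, 1, 0); (0, 2, 2); (2, 0, 0))


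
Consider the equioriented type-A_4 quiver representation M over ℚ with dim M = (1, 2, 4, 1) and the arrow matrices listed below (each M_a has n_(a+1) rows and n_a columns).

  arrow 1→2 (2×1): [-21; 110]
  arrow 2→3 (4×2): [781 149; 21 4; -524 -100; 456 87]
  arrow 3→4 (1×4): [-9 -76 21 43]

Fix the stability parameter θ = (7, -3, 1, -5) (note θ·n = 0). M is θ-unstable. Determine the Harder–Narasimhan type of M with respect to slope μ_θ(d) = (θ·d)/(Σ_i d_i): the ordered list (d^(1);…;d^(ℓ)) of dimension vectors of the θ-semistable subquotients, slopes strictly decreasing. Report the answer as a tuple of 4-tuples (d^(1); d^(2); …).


Via rank(M_{q-1}∘⋯∘M_p): M ≅ I[1,4], I[2,3], I[3,3]^2.
μ_θ-semistable layers: μ^(1)=1; μ^(2)=0; μ^(3)=-3

((0, 0, 3, 0); (1, 1, 1, 1); (0, 1, 0, 0))


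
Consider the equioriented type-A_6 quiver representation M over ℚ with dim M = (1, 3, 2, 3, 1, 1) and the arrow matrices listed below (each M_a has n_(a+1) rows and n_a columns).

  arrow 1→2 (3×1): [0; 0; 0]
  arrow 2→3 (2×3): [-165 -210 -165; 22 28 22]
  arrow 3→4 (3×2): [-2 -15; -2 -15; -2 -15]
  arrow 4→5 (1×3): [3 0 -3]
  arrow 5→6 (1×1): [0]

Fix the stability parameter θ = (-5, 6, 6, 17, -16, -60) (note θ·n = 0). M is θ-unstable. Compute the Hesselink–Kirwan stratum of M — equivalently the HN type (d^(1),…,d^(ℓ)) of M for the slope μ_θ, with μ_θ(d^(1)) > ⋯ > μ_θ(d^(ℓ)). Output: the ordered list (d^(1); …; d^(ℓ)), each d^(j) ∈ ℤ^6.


Via rank(M_{q-1}∘⋯∘M_p): M ≅ I[1,1], I[2,2]^2, I[2,3], I[3,4], I[4,4], I[4,5], I[6,6].
μ_θ-semistable layers: μ^(1)=17; μ^(2)=6; μ^(3)=1/2; μ^(4)=-5; μ^(5)=-60

((0, 0, 0, 2, 0, 0); (0, 3, 2, 0, 0, 0); (0, 0, 0, 1, 1, 0); (1, 0, 0, 0, 0, 0); (0, 0, 0, 0, 0, 1))


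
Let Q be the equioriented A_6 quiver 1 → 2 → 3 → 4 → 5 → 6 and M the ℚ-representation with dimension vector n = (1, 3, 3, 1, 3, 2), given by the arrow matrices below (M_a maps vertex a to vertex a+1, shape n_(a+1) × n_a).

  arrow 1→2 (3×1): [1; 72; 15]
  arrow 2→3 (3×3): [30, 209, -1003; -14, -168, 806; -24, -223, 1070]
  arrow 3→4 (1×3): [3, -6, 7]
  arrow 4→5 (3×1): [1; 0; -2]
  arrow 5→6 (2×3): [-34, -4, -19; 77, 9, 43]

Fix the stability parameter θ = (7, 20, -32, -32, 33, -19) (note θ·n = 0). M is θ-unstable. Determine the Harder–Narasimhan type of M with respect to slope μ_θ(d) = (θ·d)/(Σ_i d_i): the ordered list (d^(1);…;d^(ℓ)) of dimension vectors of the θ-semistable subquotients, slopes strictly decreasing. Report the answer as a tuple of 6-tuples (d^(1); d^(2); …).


Interval decomposition of M: I[1,6], I[2,3]^2, I[5,5], I[5,6].
HN type (ℓ=4): μ^(1)=33; μ^(2)=7; μ^(3)=-6; μ^(4)=-37/4

((0, 0, 0, 0, 1, 0); (0, 0, 0, 0, 2, 2); (0, 2, 2, 0, 0, 0); (1, 1, 1, 1, 0, 0))


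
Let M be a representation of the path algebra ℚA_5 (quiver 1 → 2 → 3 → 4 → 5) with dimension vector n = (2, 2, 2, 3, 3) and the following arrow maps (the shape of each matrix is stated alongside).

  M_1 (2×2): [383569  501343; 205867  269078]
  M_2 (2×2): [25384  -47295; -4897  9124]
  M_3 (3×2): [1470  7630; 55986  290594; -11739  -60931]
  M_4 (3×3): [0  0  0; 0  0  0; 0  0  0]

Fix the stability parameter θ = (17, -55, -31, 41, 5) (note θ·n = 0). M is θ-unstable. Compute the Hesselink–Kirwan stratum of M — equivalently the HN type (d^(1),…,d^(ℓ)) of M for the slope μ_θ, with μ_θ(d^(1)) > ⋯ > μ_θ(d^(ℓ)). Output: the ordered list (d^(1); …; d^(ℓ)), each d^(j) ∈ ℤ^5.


Barcode: M ≅ I[1,3], I[1,4], I[4,4]^2, I[5,5]^3. HN layers by μ_θ (3 steps, strictly decreasing):
  μ^(1)=41; μ^(2)=5; μ^(3)=-23

((0, 0, 0, 3, 0); (0, 0, 0, 0, 3); (2, 2, 2, 0, 0))


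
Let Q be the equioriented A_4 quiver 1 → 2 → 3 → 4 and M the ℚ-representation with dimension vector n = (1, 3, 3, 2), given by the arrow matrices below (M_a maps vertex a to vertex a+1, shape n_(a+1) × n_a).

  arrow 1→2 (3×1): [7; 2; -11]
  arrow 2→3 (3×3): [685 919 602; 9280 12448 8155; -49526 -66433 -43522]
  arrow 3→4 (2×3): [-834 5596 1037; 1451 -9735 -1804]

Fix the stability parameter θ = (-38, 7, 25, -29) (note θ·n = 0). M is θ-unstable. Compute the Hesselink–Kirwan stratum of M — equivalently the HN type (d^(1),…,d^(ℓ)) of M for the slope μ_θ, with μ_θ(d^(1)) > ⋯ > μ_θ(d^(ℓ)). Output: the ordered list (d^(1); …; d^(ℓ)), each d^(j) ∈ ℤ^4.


Barcode: M ≅ I[1,3], I[2,4]^2. HN layers by μ_θ (4 steps, strictly decreasing):
  μ^(1)=25; μ^(2)=7; μ^(3)=1; μ^(4)=-38

((0, 0, 1, 0); (0, 1, 0, 0); (0, 2, 2, 2); (1, 0, 0, 0))


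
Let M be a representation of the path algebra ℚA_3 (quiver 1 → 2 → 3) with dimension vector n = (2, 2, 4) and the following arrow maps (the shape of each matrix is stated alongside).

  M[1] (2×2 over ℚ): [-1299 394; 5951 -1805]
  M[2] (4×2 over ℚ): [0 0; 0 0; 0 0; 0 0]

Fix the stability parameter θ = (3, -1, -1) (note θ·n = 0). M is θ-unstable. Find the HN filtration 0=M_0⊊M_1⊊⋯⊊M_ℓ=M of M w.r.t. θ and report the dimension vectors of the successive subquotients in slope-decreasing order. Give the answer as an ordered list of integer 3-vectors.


Barcode: M ≅ I[1,2]^2, I[3,3]^4. HN layers by μ_θ (2 steps, strictly decreasing):
  μ^(1)=1; μ^(2)=-1

((2, 2, 0); (0, 0, 4))


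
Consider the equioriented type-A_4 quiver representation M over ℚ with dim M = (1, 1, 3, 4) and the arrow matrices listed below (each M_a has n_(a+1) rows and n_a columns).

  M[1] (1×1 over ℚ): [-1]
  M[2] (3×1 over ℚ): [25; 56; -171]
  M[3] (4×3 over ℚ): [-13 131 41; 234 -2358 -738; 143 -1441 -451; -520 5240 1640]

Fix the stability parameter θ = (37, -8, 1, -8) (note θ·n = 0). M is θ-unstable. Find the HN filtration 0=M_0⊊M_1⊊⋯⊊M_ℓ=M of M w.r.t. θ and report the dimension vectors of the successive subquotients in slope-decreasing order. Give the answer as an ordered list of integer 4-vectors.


Via rank(M_{q-1}∘⋯∘M_p): M ≅ I[1,3], I[3,3], I[3,4], I[4,4]^3.
μ_θ-semistable layers: μ^(1)=10; μ^(2)=1; μ^(3)=-7/2; μ^(4)=-8

((1, 1, 1, 0); (0, 0, 1, 0); (0, 0, 1, 1); (0, 0, 0, 3))
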